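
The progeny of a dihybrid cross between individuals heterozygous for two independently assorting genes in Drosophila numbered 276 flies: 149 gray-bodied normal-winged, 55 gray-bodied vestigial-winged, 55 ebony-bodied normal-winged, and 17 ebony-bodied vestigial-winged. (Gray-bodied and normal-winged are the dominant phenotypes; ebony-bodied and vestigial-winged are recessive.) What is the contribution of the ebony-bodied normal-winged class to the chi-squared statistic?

A dihybrid F₂ with independent assortment and complete dominance at both loci gives a 9:3:3:1 phenotypic ratio.
Expected counts for N = 276 under a 9:3:3:1 ratio (total parts = 16):
  gray-bodied normal-winged: 276 × 9/16 = 155.25
  gray-bodied vestigial-winged: 276 × 3/16 = 51.75
  ebony-bodied normal-winged: 276 × 3/16 = 51.75
  ebony-bodied vestigial-winged: 276 × 1/16 = 17.25
Contribution of ebony-bodied normal-winged: (55 − 51.75)² / 51.75 = 0.2041

0.204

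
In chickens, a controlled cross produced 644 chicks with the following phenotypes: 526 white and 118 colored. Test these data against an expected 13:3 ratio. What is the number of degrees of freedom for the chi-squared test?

1

A goodness-of-fit test with 2 phenotype classes has df = 2 − 1 = 1.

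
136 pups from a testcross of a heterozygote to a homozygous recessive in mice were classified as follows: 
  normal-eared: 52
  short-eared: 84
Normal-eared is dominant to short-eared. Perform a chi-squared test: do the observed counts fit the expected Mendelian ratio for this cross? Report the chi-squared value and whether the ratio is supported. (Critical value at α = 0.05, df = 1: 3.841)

7.529; not consistent

A testcross of a heterozygote (Aa × aa) gives a 1:1 phenotypic ratio.
Under the 1:1 hypothesis (Σ ratio = 2, N = 136):
  normal-eared: 136 × 1/2 = 68
  short-eared: 136 × 1/2 = 68
χ² = Σ (O − E)² / E
  normal-eared: (52 − 68)² / 68 = 3.7647
  short-eared: (84 − 68)² / 68 = 3.7647
χ² = 3.7647 + 3.7647 = 7.5294 ≈ 7.529
Degrees of freedom = 2 − 1 = 1; critical value at α = 0.05 is 3.841.
Since 7.529 > 3.841, we reject the null hypothesis — the data do not fit the 1:1 ratio.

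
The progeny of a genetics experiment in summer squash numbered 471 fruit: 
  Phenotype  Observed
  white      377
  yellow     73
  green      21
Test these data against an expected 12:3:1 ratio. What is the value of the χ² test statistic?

The 12:3:1 ratio has 16 parts, so with N = 471 the expected counts are:
  white: 471 × 12/16 = 353.25
  yellow: 471 × 3/16 = 88.3125
  green: 471 × 1/16 = 29.4375
χ² = Σ (O − E)² / E
  white: (377 − 353.25)² / 353.25 = 1.5968
  yellow: (73 − 88.3125)² / 88.3125 = 2.6550
  green: (21 − 29.4375)² / 29.4375 = 2.4184
χ² = 1.5968 + 2.6550 + 2.4184 = 6.6702 ≈ 6.670

6.670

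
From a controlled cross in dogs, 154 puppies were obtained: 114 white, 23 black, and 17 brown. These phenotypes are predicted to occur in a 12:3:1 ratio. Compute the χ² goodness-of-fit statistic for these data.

6.866

Expected counts for N = 154 under a 12:3:1 ratio (total parts = 16):
  white: 154 × 12/16 = 115.5
  black: 154 × 3/16 = 28.875
  brown: 154 × 1/16 = 9.625
χ² = Σ (O − E)² / E
  white: (114 − 115.5)² / 115.5 = 0.0195
  black: (23 − 28.875)² / 28.875 = 1.1953
  brown: (17 − 9.625)² / 9.625 = 5.6510
χ² = 0.0195 + 1.1953 + 5.6510 = 6.8658 ≈ 6.866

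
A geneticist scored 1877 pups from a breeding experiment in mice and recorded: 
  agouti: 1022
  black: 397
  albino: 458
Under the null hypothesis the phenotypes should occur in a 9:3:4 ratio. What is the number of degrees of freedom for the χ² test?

2

A goodness-of-fit test with 3 phenotype classes has df = 3 − 1 = 2.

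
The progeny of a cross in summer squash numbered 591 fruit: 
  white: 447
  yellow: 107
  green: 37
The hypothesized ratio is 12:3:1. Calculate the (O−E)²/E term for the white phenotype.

The 12:3:1 ratio has 16 parts, so with N = 591 the expected counts are:
  white: 591 × 12/16 = 443.25
  yellow: 591 × 3/16 = 110.8125
  green: 591 × 1/16 = 36.9375
Contribution of white: (447 − 443.25)² / 443.25 = 0.0317

0.032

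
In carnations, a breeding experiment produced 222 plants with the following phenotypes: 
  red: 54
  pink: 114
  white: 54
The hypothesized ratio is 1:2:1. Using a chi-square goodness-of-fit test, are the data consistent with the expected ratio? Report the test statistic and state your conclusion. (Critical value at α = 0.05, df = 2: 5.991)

0.162; consistent

Under the 1:2:1 hypothesis (Σ ratio = 4, N = 222):
  red: 222 × 1/4 = 55.5
  pink: 222 × 2/4 = 111
  white: 222 × 1/4 = 55.5
χ² = Σ (O − E)² / E
  red: (54 − 55.5)² / 55.5 = 0.0405
  pink: (114 − 111)² / 111 = 0.0811
  white: (54 − 55.5)² / 55.5 = 0.0405
χ² = 0.0405 + 0.0811 + 0.0405 = 0.1621 ≈ 0.162
Degrees of freedom = 3 − 1 = 2; critical value at α = 0.05 is 5.991.
Since 0.162 < 5.991, we fail to reject the null hypothesis — the data are consistent with the 1:2:1 ratio.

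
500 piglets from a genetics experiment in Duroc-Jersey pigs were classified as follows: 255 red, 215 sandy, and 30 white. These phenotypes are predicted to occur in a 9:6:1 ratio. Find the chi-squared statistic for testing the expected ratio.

6.533

The 9:6:1 ratio has 16 parts, so with N = 500 the expected counts are:
  red: 500 × 9/16 = 281.25
  sandy: 500 × 6/16 = 187.5
  white: 500 × 1/16 = 31.25
χ² = Σ (O − E)² / E
  red: (255 − 281.25)² / 281.25 = 2.4500
  sandy: (215 − 187.5)² / 187.5 = 4.0333
  white: (30 − 31.25)² / 31.25 = 0.0500
χ² = 2.4500 + 4.0333 + 0.0500 = 6.5333 ≈ 6.533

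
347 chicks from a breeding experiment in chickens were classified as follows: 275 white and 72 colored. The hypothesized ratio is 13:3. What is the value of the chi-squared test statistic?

0.910

Total ratio parts = 16. Expected numbers out of 347:
  white: 347 × 13/16 = 281.9375
  colored: 347 × 3/16 = 65.0625
χ² = Σ (O − E)² / E
  white: (275 − 281.9375)² / 281.9375 = 0.1707
  colored: (72 − 65.0625)² / 65.0625 = 0.7397
χ² = 0.1707 + 0.7397 = 0.9104 ≈ 0.910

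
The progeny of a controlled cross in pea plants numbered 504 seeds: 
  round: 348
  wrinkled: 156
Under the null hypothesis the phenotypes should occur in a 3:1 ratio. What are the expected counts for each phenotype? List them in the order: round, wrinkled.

378, 126

Expected counts for N = 504 under a 3:1 ratio (total parts = 4):
  round: 504 × 3/4 = 378
  wrinkled: 504 × 1/4 = 126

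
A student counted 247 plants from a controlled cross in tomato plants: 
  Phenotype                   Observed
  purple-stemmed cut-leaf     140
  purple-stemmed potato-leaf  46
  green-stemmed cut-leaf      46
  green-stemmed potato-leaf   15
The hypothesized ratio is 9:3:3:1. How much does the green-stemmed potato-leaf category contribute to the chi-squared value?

Expected counts for N = 247 under a 9:3:3:1 ratio (total parts = 16):
  purple-stemmed cut-leaf: 247 × 9/16 = 138.9375
  purple-stemmed potato-leaf: 247 × 3/16 = 46.3125
  green-stemmed cut-leaf: 247 × 3/16 = 46.3125
  green-stemmed potato-leaf: 247 × 1/16 = 15.4375
Contribution of green-stemmed potato-leaf: (15 − 15.4375)² / 15.4375 = 0.0124

0.012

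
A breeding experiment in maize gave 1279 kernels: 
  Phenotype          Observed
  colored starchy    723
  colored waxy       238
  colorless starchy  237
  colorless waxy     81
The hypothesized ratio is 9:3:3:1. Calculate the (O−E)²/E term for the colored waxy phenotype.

Total ratio parts = 16. Expected numbers out of 1279:
  colored starchy: 1279 × 9/16 = 719.4375
  colored waxy: 1279 × 3/16 = 239.8125
  colorless starchy: 1279 × 3/16 = 239.8125
  colorless waxy: 1279 × 1/16 = 79.9375
Contribution of colored waxy: (238 − 239.8125)² / 239.8125 = 0.0137

0.014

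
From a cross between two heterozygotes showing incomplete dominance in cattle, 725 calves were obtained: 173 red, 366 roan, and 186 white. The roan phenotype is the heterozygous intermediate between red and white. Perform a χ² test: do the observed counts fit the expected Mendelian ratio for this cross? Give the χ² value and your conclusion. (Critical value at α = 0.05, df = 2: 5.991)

0.534; consistent

With incomplete dominance, a heterozygote × heterozygote cross gives a 1:2:1 phenotypic ratio.
Expected counts for N = 725 under a 1:2:1 ratio (total parts = 4):
  red: 725 × 1/4 = 181.25
  roan: 725 × 2/4 = 362.5
  white: 725 × 1/4 = 181.25
χ² = Σ (O − E)² / E
  red: (173 − 181.25)² / 181.25 = 0.3755
  roan: (366 − 362.5)² / 362.5 = 0.0338
  white: (186 − 181.25)² / 181.25 = 0.1245
χ² = 0.3755 + 0.0338 + 0.1245 = 0.5338 ≈ 0.534
Degrees of freedom = 3 − 1 = 2; critical value at α = 0.05 is 5.991.
Since 0.534 < 5.991, we fail to reject the null hypothesis — the data are consistent with the 1:2:1 ratio.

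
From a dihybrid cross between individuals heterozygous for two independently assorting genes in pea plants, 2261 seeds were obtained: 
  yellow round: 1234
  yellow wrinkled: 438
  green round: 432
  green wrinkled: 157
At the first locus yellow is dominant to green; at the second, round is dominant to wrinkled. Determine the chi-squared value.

3.486

A dihybrid F₂ with independent assortment and complete dominance at both loci gives a 9:3:3:1 phenotypic ratio.
Expected counts for N = 2261 under a 9:3:3:1 ratio (total parts = 16):
  yellow round: 2261 × 9/16 = 1271.8125
  yellow wrinkled: 2261 × 3/16 = 423.9375
  green round: 2261 × 3/16 = 423.9375
  green wrinkled: 2261 × 1/16 = 141.3125
χ² = Σ (O − E)² / E
  yellow round: (1234 − 1271.8125)² / 1271.8125 = 1.1242
  yellow wrinkled: (438 − 423.9375)² / 423.9375 = 0.4665
  green round: (432 − 423.9375)² / 423.9375 = 0.1533
  green wrinkled: (157 − 141.3125)² / 141.3125 = 1.7415
χ² = 1.1242 + 0.4665 + 0.1533 + 1.7415 = 3.4855 ≈ 3.486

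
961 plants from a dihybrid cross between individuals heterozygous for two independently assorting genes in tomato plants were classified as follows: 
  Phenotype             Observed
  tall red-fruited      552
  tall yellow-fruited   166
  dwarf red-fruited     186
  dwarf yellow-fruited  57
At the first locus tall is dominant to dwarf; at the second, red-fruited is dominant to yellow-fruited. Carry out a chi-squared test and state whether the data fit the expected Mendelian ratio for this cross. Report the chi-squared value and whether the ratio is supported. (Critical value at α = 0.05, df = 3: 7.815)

1.703; consistent

A dihybrid F₂ with independent assortment and complete dominance at both loci gives a 9:3:3:1 phenotypic ratio.
Expected counts for N = 961 under a 9:3:3:1 ratio (total parts = 16):
  tall red-fruited: 961 × 9/16 = 540.5625
  tall yellow-fruited: 961 × 3/16 = 180.1875
  dwarf red-fruited: 961 × 3/16 = 180.1875
  dwarf yellow-fruited: 961 × 1/16 = 60.0625
χ² = Σ (O − E)² / E
  tall red-fruited: (552 − 540.5625)² / 540.5625 = 0.2420
  tall yellow-fruited: (166 − 180.1875)² / 180.1875 = 1.1171
  dwarf red-fruited: (186 − 180.1875)² / 180.1875 = 0.1875
  dwarf yellow-fruited: (57 − 60.0625)² / 60.0625 = 0.1562
χ² = 0.2420 + 1.1171 + 0.1875 + 0.1562 = 1.7028 ≈ 1.703
Degrees of freedom = 4 − 1 = 3; critical value at α = 0.05 is 7.815.
Since 1.703 < 7.815, we fail to reject the null hypothesis — the data are consistent with the 9:3:3:1 ratio.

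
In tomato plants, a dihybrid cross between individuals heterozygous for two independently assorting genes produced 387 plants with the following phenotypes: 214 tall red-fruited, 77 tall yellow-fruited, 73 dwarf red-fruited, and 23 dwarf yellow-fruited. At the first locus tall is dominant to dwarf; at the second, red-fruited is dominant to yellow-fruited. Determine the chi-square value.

0.395

A dihybrid F₂ with independent assortment and complete dominance at both loci gives a 9:3:3:1 phenotypic ratio.
Total ratio parts = 16. Expected numbers out of 387:
  tall red-fruited: 387 × 9/16 = 217.6875
  tall yellow-fruited: 387 × 3/16 = 72.5625
  dwarf red-fruited: 387 × 3/16 = 72.5625
  dwarf yellow-fruited: 387 × 1/16 = 24.1875
χ² = Σ (O − E)² / E
  tall red-fruited: (214 − 217.6875)² / 217.6875 = 0.0625
  tall yellow-fruited: (77 − 72.5625)² / 72.5625 = 0.2714
  dwarf red-fruited: (73 − 72.5625)² / 72.5625 = 0.0026
  dwarf yellow-fruited: (23 − 24.1875)² / 24.1875 = 0.0583
χ² = 0.0625 + 0.2714 + 0.0026 + 0.0583 = 0.3948 ≈ 0.395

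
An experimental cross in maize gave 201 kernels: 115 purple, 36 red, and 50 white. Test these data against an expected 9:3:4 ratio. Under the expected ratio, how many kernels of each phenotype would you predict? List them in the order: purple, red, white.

Total ratio parts = 16. Expected numbers out of 201:
  purple: 201 × 9/16 = 113.0625
  red: 201 × 3/16 = 37.6875
  white: 201 × 4/16 = 50.25

113.0625, 37.6875, 50.25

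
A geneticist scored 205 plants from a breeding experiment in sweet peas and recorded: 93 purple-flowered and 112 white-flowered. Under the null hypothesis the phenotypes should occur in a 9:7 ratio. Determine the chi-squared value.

Under the 9:7 hypothesis (Σ ratio = 16, N = 205):
  purple-flowered: 205 × 9/16 = 115.3125
  white-flowered: 205 × 7/16 = 89.6875
χ² = Σ (O − E)² / E
  purple-flowered: (93 − 115.3125)² / 115.3125 = 4.3174
  white-flowered: (112 − 89.6875)² / 89.6875 = 5.5509
χ² = 4.3174 + 5.5509 = 9.8683 ≈ 9.868

9.868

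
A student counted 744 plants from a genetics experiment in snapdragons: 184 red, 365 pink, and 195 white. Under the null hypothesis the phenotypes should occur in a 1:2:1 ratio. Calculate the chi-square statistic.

0.589

The 1:2:1 ratio has 4 parts, so with N = 744 the expected counts are:
  red: 744 × 1/4 = 186
  pink: 744 × 2/4 = 372
  white: 744 × 1/4 = 186
χ² = Σ (O − E)² / E
  red: (184 − 186)² / 186 = 0.0215
  pink: (365 − 372)² / 372 = 0.1317
  white: (195 − 186)² / 186 = 0.4355
χ² = 0.0215 + 0.1317 + 0.4355 = 0.5887 ≈ 0.589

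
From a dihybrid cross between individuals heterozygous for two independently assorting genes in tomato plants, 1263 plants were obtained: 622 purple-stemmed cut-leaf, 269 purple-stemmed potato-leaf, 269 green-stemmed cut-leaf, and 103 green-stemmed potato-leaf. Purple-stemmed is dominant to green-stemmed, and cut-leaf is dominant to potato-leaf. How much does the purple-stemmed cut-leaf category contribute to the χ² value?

11.009

A dihybrid F₂ with independent assortment and complete dominance at both loci gives a 9:3:3:1 phenotypic ratio.
The 9:3:3:1 ratio has 16 parts, so with N = 1263 the expected counts are:
  purple-stemmed cut-leaf: 1263 × 9/16 = 710.4375
  purple-stemmed potato-leaf: 1263 × 3/16 = 236.8125
  green-stemmed cut-leaf: 1263 × 3/16 = 236.8125
  green-stemmed potato-leaf: 1263 × 1/16 = 78.9375
Contribution of purple-stemmed cut-leaf: (622 − 710.4375)² / 710.4375 = 11.0090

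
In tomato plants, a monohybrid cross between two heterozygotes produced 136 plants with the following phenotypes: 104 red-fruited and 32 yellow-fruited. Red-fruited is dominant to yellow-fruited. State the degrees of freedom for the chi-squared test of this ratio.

For a monohybrid cross between heterozygotes with complete dominance, the expected phenotypic ratio is 3:1.
A goodness-of-fit test with 2 phenotype classes has df = 2 − 1 = 1.

1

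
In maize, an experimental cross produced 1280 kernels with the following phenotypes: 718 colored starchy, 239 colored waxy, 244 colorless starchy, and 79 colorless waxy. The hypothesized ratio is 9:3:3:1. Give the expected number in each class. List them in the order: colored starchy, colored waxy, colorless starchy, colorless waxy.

Expected counts for N = 1280 under a 9:3:3:1 ratio (total parts = 16):
  colored starchy: 1280 × 9/16 = 720
  colored waxy: 1280 × 3/16 = 240
  colorless starchy: 1280 × 3/16 = 240
  colorless waxy: 1280 × 1/16 = 80

720, 240, 240, 80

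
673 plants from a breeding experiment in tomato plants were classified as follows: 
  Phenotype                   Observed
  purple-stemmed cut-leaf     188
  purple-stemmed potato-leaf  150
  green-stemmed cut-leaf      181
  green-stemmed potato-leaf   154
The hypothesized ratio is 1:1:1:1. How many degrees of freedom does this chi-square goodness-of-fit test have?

A goodness-of-fit test with 4 phenotype classes has df = 4 − 1 = 3.

3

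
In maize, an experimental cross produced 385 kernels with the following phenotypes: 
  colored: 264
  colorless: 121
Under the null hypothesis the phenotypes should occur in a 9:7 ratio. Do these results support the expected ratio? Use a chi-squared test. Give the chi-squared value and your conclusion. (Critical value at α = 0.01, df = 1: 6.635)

The 9:7 ratio has 16 parts, so with N = 385 the expected counts are:
  colored: 385 × 9/16 = 216.5625
  colorless: 385 × 7/16 = 168.4375
χ² = Σ (O − E)² / E
  colored: (264 − 216.5625)² / 216.5625 = 10.3911
  colorless: (121 − 168.4375)² / 168.4375 = 13.3599
χ² = 10.3911 + 13.3599 = 23.751
Degrees of freedom = 2 − 1 = 1; critical value at α = 0.01 is 6.635.
Since 23.751 > 6.635, we reject the null hypothesis — the data do not fit the 9:7 ratio.

23.751; not consistent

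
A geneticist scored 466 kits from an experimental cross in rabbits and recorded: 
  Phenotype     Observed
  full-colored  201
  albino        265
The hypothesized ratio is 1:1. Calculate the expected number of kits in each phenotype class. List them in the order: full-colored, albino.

233, 233

The 1:1 ratio has 2 parts, so with N = 466 the expected counts are:
  full-colored: 466 × 1/2 = 233
  albino: 466 × 1/2 = 233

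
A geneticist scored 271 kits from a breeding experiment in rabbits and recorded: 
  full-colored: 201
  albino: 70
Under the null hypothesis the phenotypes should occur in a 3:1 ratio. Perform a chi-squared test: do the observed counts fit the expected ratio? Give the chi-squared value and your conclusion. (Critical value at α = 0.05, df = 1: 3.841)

Expected counts for N = 271 under a 3:1 ratio (total parts = 4):
  full-colored: 271 × 3/4 = 203.25
  albino: 271 × 1/4 = 67.75
χ² = Σ (O − E)² / E
  full-colored: (201 − 203.25)² / 203.25 = 0.0249
  albino: (70 − 67.75)² / 67.75 = 0.0747
χ² = 0.0249 + 0.0747 = 0.0996 ≈ 0.100
Degrees of freedom = 2 − 1 = 1; critical value at α = 0.05 is 3.841.
Since 0.100 < 3.841, we fail to reject the null hypothesis — the data are consistent with the 3:1 ratio.

0.100; consistent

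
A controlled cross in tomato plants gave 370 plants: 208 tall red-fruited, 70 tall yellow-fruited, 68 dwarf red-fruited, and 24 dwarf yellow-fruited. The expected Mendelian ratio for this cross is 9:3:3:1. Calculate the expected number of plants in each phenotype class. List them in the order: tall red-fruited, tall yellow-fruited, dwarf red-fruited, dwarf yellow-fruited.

208.125, 69.375, 69.375, 23.125

Expected counts for N = 370 under a 9:3:3:1 ratio (total parts = 16):
  tall red-fruited: 370 × 9/16 = 208.125
  tall yellow-fruited: 370 × 3/16 = 69.375
  dwarf red-fruited: 370 × 3/16 = 69.375
  dwarf yellow-fruited: 370 × 1/16 = 23.125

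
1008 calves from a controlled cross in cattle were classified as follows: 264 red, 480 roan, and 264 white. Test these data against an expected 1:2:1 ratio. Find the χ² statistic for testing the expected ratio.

2.286

The 1:2:1 ratio has 4 parts, so with N = 1008 the expected counts are:
  red: 1008 × 1/4 = 252
  roan: 1008 × 2/4 = 504
  white: 1008 × 1/4 = 252
χ² = Σ (O − E)² / E
  red: (264 − 252)² / 252 = 0.5714
  roan: (480 − 504)² / 504 = 1.1429
  white: (264 − 252)² / 252 = 0.5714
χ² = 0.5714 + 1.1429 + 0.5714 = 2.2857 ≈ 2.286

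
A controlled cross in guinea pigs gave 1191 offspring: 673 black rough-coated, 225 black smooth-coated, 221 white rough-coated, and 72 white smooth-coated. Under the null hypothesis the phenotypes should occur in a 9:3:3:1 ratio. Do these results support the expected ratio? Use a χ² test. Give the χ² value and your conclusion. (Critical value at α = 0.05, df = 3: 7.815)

0.131; consistent

Total ratio parts = 16. Expected numbers out of 1191:
  black rough-coated: 1191 × 9/16 = 669.9375
  black smooth-coated: 1191 × 3/16 = 223.3125
  white rough-coated: 1191 × 3/16 = 223.3125
  white smooth-coated: 1191 × 1/16 = 74.4375
χ² = Σ (O − E)² / E
  black rough-coated: (673 − 669.9375)² / 669.9375 = 0.0140
  black smooth-coated: (225 − 223.3125)² / 223.3125 = 0.0128
  white rough-coated: (221 − 223.3125)² / 223.3125 = 0.0239
  white smooth-coated: (72 − 74.4375)² / 74.4375 = 0.0798
χ² = 0.0140 + 0.0128 + 0.0239 + 0.0798 = 0.1305 ≈ 0.131
Degrees of freedom = 4 − 1 = 3; critical value at α = 0.05 is 7.815.
Since 0.131 < 7.815, we fail to reject the null hypothesis — the data are consistent with the 9:3:3:1 ratio.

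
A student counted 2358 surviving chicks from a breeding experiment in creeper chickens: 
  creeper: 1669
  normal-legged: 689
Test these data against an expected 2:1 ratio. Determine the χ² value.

17.956

Total ratio parts = 3. Expected numbers out of 2358:
  creeper: 2358 × 2/3 = 1572
  normal-legged: 2358 × 1/3 = 786
χ² = Σ (O − E)² / E
  creeper: (1669 − 1572)² / 1572 = 5.9854
  normal-legged: (689 − 786)² / 786 = 11.9707
χ² = 5.9854 + 11.9707 = 17.9561 ≈ 17.956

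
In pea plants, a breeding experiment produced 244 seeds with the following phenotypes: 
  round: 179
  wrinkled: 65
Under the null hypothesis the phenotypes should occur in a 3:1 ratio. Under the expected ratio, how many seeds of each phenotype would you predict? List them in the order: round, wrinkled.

The 3:1 ratio has 4 parts, so with N = 244 the expected counts are:
  round: 244 × 3/4 = 183
  wrinkled: 244 × 1/4 = 61

183, 61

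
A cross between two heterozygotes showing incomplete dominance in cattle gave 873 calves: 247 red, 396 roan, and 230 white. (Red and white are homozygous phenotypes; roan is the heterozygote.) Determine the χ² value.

8.178

With incomplete dominance, a heterozygote × heterozygote cross gives a 1:2:1 phenotypic ratio.
Expected counts for N = 873 under a 1:2:1 ratio (total parts = 4):
  red: 873 × 1/4 = 218.25
  roan: 873 × 2/4 = 436.5
  white: 873 × 1/4 = 218.25
χ² = Σ (O − E)² / E
  red: (247 − 218.25)² / 218.25 = 3.7872
  roan: (396 − 436.5)² / 436.5 = 3.7577
  white: (230 − 218.25)² / 218.25 = 0.6326
χ² = 3.7872 + 3.7577 + 0.6326 = 8.1775 ≈ 8.178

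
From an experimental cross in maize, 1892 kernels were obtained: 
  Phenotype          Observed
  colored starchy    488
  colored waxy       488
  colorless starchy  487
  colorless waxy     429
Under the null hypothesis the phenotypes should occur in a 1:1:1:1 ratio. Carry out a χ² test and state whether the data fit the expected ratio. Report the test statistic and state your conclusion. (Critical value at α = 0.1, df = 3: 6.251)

5.459; consistent

Total ratio parts = 4. Expected numbers out of 1892:
  colored starchy: 1892 × 1/4 = 473
  colored waxy: 1892 × 1/4 = 473
  colorless starchy: 1892 × 1/4 = 473
  colorless waxy: 1892 × 1/4 = 473
χ² = Σ (O − E)² / E
  colored starchy: (488 − 473)² / 473 = 0.4757
  colored waxy: (488 − 473)² / 473 = 0.4757
  colorless starchy: (487 − 473)² / 473 = 0.4144
  colorless waxy: (429 − 473)² / 473 = 4.0930
χ² = 0.4757 + 0.4757 + 0.4144 + 4.0930 = 5.4588 ≈ 5.459
Degrees of freedom = 4 − 1 = 3; critical value at α = 0.1 is 6.251.
Since 5.459 < 6.251, we fail to reject the null hypothesis — the data are consistent with the 1:1:1:1 ratio.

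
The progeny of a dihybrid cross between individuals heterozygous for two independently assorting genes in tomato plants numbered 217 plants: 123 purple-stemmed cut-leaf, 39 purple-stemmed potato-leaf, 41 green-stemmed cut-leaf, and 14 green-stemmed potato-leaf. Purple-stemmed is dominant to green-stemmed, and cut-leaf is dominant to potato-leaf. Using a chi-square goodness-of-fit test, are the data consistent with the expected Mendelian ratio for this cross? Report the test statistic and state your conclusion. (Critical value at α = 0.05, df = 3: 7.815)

A dihybrid F₂ with independent assortment and complete dominance at both loci gives a 9:3:3:1 phenotypic ratio.
The 9:3:3:1 ratio has 16 parts, so with N = 217 the expected counts are:
  purple-stemmed cut-leaf: 217 × 9/16 = 122.0625
  purple-stemmed potato-leaf: 217 × 3/16 = 40.6875
  green-stemmed cut-leaf: 217 × 3/16 = 40.6875
  green-stemmed potato-leaf: 217 × 1/16 = 13.5625
χ² = Σ (O − E)² / E
  purple-stemmed cut-leaf: (123 − 122.0625)² / 122.0625 = 0.0072
  purple-stemmed potato-leaf: (39 − 40.6875)² / 40.6875 = 0.0700
  green-stemmed cut-leaf: (41 − 40.6875)² / 40.6875 = 0.0024
  green-stemmed potato-leaf: (14 − 13.5625)² / 13.5625 = 0.0141
χ² = 0.0072 + 0.0700 + 0.0024 + 0.0141 = 0.0937 ≈ 0.094
Degrees of freedom = 4 − 1 = 3; critical value at α = 0.05 is 7.815.
Since 0.094 < 7.815, we fail to reject the null hypothesis — the data are consistent with the 9:3:3:1 ratio.

0.094; consistent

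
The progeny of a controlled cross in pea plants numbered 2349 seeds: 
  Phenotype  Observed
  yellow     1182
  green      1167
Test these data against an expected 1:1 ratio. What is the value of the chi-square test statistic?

The 1:1 ratio has 2 parts, so with N = 2349 the expected counts are:
  yellow: 2349 × 1/2 = 1174.5
  green: 2349 × 1/2 = 1174.5
χ² = Σ (O − E)² / E
  yellow: (1182 − 1174.5)² / 1174.5 = 0.0479
  green: (1167 − 1174.5)² / 1174.5 = 0.0479
χ² = 0.0479 + 0.0479 = 0.0958 ≈ 0.096

0.096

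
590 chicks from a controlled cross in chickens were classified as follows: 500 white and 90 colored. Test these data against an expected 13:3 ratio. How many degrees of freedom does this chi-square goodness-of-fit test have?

A goodness-of-fit test with 2 phenotype classes has df = 2 − 1 = 1.

1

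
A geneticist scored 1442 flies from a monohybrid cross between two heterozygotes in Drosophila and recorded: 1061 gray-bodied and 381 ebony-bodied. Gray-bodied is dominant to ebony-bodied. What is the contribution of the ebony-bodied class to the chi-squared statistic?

For a monohybrid cross between heterozygotes with complete dominance, the expected phenotypic ratio is 3:1.
Total ratio parts = 4. Expected numbers out of 1442:
  gray-bodied: 1442 × 3/4 = 1081.5
  ebony-bodied: 1442 × 1/4 = 360.5
Contribution of ebony-bodied: (381 − 360.5)² / 360.5 = 1.1657

1.166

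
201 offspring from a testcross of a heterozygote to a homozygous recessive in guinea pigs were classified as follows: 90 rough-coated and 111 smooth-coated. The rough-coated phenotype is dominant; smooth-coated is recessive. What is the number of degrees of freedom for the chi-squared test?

1

A testcross of a heterozygote (Aa × aa) gives a 1:1 phenotypic ratio.
A goodness-of-fit test with 2 phenotype classes has df = 2 − 1 = 1.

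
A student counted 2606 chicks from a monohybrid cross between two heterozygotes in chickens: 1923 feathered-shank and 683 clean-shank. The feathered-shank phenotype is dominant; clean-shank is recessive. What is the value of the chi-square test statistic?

For a monohybrid cross between heterozygotes with complete dominance, the expected phenotypic ratio is 3:1.
Expected counts for N = 2606 under a 3:1 ratio (total parts = 4):
  feathered-shank: 2606 × 3/4 = 1954.5
  clean-shank: 2606 × 1/4 = 651.5
χ² = Σ (O − E)² / E
  feathered-shank: (1923 − 1954.5)² / 1954.5 = 0.5077
  clean-shank: (683 − 651.5)² / 651.5 = 1.5230
χ² = 0.5077 + 1.5230 = 2.0307 ≈ 2.031

2.031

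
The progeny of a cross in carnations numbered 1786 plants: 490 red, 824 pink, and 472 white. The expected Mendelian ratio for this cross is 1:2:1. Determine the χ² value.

Total ratio parts = 4. Expected numbers out of 1786:
  red: 1786 × 1/4 = 446.5
  pink: 1786 × 2/4 = 893
  white: 1786 × 1/4 = 446.5
χ² = Σ (O − E)² / E
  red: (490 − 446.5)² / 446.5 = 4.2380
  pink: (824 − 893)² / 893 = 5.3315
  white: (472 − 446.5)² / 446.5 = 1.4563
χ² = 4.2380 + 5.3315 + 1.4563 = 11.0258 ≈ 11.026

11.026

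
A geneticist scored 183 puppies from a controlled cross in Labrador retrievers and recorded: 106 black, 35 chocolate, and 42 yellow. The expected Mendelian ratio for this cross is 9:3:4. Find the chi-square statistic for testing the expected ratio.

Total ratio parts = 16. Expected numbers out of 183:
  black: 183 × 9/16 = 102.9375
  chocolate: 183 × 3/16 = 34.3125
  yellow: 183 × 4/16 = 45.75
χ² = Σ (O − E)² / E
  black: (106 − 102.9375)² / 102.9375 = 0.0911
  chocolate: (35 − 34.3125)² / 34.3125 = 0.0138
  yellow: (42 − 45.75)² / 45.75 = 0.3074
χ² = 0.0911 + 0.0138 + 0.3074 = 0.4123 ≈ 0.412

0.412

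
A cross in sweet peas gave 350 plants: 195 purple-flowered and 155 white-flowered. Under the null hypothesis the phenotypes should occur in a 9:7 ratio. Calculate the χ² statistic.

Under the 9:7 hypothesis (Σ ratio = 16, N = 350):
  purple-flowered: 350 × 9/16 = 196.875
  white-flowered: 350 × 7/16 = 153.125
χ² = Σ (O − E)² / E
  purple-flowered: (195 − 196.875)² / 196.875 = 0.0179
  white-flowered: (155 − 153.125)² / 153.125 = 0.0230
χ² = 0.0179 + 0.0230 = 0.0409 ≈ 0.041

0.041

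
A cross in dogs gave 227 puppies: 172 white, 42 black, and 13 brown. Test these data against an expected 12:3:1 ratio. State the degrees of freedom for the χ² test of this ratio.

2

A goodness-of-fit test with 3 phenotype classes has df = 3 − 1 = 2.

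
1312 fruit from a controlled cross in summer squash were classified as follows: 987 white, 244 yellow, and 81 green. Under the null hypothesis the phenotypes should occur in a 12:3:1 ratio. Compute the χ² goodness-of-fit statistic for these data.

0.038

Under the 12:3:1 hypothesis (Σ ratio = 16, N = 1312):
  white: 1312 × 12/16 = 984
  yellow: 1312 × 3/16 = 246
  green: 1312 × 1/16 = 82
χ² = Σ (O − E)² / E
  white: (987 − 984)² / 984 = 0.0091
  yellow: (244 − 246)² / 246 = 0.0163
  green: (81 − 82)² / 82 = 0.0122
χ² = 0.0091 + 0.0163 + 0.0122 = 0.0376 ≈ 0.038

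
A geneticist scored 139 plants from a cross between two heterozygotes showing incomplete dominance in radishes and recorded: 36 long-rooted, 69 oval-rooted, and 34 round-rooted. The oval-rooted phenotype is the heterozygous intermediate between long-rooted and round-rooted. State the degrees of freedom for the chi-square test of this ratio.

2

With incomplete dominance, a heterozygote × heterozygote cross gives a 1:2:1 phenotypic ratio.
A goodness-of-fit test with 3 phenotype classes has df = 3 − 1 = 2.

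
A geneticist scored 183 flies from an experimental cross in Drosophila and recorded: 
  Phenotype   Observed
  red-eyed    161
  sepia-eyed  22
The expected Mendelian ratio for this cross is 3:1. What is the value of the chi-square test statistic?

16.439

Total ratio parts = 4. Expected numbers out of 183:
  red-eyed: 183 × 3/4 = 137.25
  sepia-eyed: 183 × 1/4 = 45.75
χ² = Σ (O − E)² / E
  red-eyed: (161 − 137.25)² / 137.25 = 4.1097
  sepia-eyed: (22 − 45.75)² / 45.75 = 12.3292
χ² = 4.1097 + 12.3292 = 16.4389 ≈ 16.439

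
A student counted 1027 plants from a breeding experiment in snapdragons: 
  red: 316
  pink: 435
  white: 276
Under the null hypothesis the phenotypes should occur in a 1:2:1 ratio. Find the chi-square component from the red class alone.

13.673

The 1:2:1 ratio has 4 parts, so with N = 1027 the expected counts are:
  red: 1027 × 1/4 = 256.75
  pink: 1027 × 2/4 = 513.5
  white: 1027 × 1/4 = 256.75
Contribution of red: (316 − 256.75)² / 256.75 = 13.6731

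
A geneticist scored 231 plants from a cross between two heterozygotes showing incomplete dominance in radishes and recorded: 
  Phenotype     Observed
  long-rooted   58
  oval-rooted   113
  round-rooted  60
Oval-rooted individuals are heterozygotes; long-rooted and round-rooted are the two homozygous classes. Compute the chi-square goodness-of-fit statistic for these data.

0.143

With incomplete dominance, a heterozygote × heterozygote cross gives a 1:2:1 phenotypic ratio.
Expected counts for N = 231 under a 1:2:1 ratio (total parts = 4):
  long-rooted: 231 × 1/4 = 57.75
  oval-rooted: 231 × 2/4 = 115.5
  round-rooted: 231 × 1/4 = 57.75
χ² = Σ (O − E)² / E
  long-rooted: (58 − 57.75)² / 57.75 = 0.0011
  oval-rooted: (113 − 115.5)² / 115.5 = 0.0541
  round-rooted: (60 − 57.75)² / 57.75 = 0.0877
χ² = 0.0011 + 0.0541 + 0.0877 = 0.1429 ≈ 0.143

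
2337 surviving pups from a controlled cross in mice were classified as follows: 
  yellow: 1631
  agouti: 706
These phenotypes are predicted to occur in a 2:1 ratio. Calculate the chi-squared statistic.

Total ratio parts = 3. Expected numbers out of 2337:
  yellow: 2337 × 2/3 = 1558
  agouti: 2337 × 1/3 = 779
χ² = Σ (O − E)² / E
  yellow: (1631 − 1558)² / 1558 = 3.4204
  agouti: (706 − 779)² / 779 = 6.8408
χ² = 3.4204 + 6.8408 = 10.2612 ≈ 10.261

10.261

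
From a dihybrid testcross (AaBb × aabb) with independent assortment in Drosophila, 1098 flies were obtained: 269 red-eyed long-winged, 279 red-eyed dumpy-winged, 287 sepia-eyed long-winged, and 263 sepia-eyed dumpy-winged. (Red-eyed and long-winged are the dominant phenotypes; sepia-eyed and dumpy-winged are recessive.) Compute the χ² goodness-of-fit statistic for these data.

A dihybrid testcross with independent assortment gives a 1:1:1:1 ratio.
Under the 1:1:1:1 hypothesis (Σ ratio = 4, N = 1098):
  red-eyed long-winged: 1098 × 1/4 = 274.5
  red-eyed dumpy-winged: 1098 × 1/4 = 274.5
  sepia-eyed long-winged: 1098 × 1/4 = 274.5
  sepia-eyed dumpy-winged: 1098 × 1/4 = 274.5
χ² = Σ (O − E)² / E
  red-eyed long-winged: (269 − 274.5)² / 274.5 = 0.1102
  red-eyed dumpy-winged: (279 − 274.5)² / 274.5 = 0.0738
  sepia-eyed long-winged: (287 − 274.5)² / 274.5 = 0.5692
  sepia-eyed dumpy-winged: (263 − 274.5)² / 274.5 = 0.4818
χ² = 0.1102 + 0.0738 + 0.5692 + 0.4818 = 1.235

1.235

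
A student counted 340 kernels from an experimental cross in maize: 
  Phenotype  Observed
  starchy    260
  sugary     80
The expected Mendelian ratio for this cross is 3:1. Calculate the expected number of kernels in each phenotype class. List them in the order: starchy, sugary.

Total ratio parts = 4. Expected numbers out of 340:
  starchy: 340 × 3/4 = 255
  sugary: 340 × 1/4 = 85

255, 85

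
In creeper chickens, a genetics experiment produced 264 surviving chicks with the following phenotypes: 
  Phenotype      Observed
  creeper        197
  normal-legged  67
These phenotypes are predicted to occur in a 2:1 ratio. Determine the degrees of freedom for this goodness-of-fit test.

A goodness-of-fit test with 2 phenotype classes has df = 2 − 1 = 1.

1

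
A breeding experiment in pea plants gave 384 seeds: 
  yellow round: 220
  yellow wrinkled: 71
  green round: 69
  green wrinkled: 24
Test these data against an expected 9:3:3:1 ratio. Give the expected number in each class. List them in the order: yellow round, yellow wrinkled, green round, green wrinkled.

Expected counts for N = 384 under a 9:3:3:1 ratio (total parts = 16):
  yellow round: 384 × 9/16 = 216
  yellow wrinkled: 384 × 3/16 = 72
  green round: 384 × 3/16 = 72
  green wrinkled: 384 × 1/16 = 24

216, 72, 72, 24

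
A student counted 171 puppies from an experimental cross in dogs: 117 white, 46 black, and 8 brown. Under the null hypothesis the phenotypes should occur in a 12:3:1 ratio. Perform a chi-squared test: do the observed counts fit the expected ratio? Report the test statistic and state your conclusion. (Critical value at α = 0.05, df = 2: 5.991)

The 12:3:1 ratio has 16 parts, so with N = 171 the expected counts are:
  white: 171 × 12/16 = 128.25
  black: 171 × 3/16 = 32.0625
  brown: 171 × 1/16 = 10.6875
χ² = Σ (O − E)² / E
  white: (117 − 128.25)² / 128.25 = 0.9868
  black: (46 − 32.0625)² / 32.0625 = 6.0586
  brown: (8 − 10.6875)² / 10.6875 = 0.6758
χ² = 0.9868 + 6.0586 + 0.6758 = 7.7212 ≈ 7.721
Degrees of freedom = 3 − 1 = 2; critical value at α = 0.05 is 5.991.
Since 7.721 > 5.991, we reject the null hypothesis — the data do not fit the 12:3:1 ratio.

7.721; not consistent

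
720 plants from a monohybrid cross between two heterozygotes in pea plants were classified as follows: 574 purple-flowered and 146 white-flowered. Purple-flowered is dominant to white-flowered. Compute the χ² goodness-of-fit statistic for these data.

8.563

For a monohybrid cross between heterozygotes with complete dominance, the expected phenotypic ratio is 3:1.
Under the 3:1 hypothesis (Σ ratio = 4, N = 720):
  purple-flowered: 720 × 3/4 = 540
  white-flowered: 720 × 1/4 = 180
χ² = Σ (O − E)² / E
  purple-flowered: (574 − 540)² / 540 = 2.1407
  white-flowered: (146 − 180)² / 180 = 6.4222
χ² = 2.1407 + 6.4222 = 8.5629 ≈ 8.563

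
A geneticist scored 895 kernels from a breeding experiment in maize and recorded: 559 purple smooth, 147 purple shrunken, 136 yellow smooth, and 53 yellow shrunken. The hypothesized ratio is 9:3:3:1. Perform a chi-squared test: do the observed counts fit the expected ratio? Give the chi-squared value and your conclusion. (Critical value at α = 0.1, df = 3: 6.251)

14.898; not consistent

Expected counts for N = 895 under a 9:3:3:1 ratio (total parts = 16):
  purple smooth: 895 × 9/16 = 503.4375
  purple shrunken: 895 × 3/16 = 167.8125
  yellow smooth: 895 × 3/16 = 167.8125
  yellow shrunken: 895 × 1/16 = 55.9375
χ² = Σ (O − E)² / E
  purple smooth: (559 − 503.4375)² / 503.4375 = 6.1322
  purple shrunken: (147 − 167.8125)² / 167.8125 = 2.5812
  yellow smooth: (136 − 167.8125)² / 167.8125 = 6.0307
  yellow shrunken: (53 − 55.9375)² / 55.9375 = 0.1543
χ² = 6.1322 + 2.5812 + 6.0307 + 0.1543 = 14.8984 ≈ 14.898
Degrees of freedom = 4 − 1 = 3; critical value at α = 0.1 is 6.251.
Since 14.898 > 6.251, we reject the null hypothesis — the data do not fit the 9:3:3:1 ratio.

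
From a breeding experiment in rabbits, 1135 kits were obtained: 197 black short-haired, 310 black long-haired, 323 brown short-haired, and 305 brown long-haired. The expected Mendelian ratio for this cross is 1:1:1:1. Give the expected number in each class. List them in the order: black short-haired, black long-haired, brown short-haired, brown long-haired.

Expected counts for N = 1135 under a 1:1:1:1 ratio (total parts = 4):
  black short-haired: 1135 × 1/4 = 283.75
  black long-haired: 1135 × 1/4 = 283.75
  brown short-haired: 1135 × 1/4 = 283.75
  brown long-haired: 1135 × 1/4 = 283.75

283.75, 283.75, 283.75, 283.75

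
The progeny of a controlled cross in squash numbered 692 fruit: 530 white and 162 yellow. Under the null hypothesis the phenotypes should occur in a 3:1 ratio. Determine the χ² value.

Expected counts for N = 692 under a 3:1 ratio (total parts = 4):
  white: 692 × 3/4 = 519
  yellow: 692 × 1/4 = 173
χ² = Σ (O − E)² / E
  white: (530 − 519)² / 519 = 0.2331
  yellow: (162 − 173)² / 173 = 0.6994
χ² = 0.2331 + 0.6994 = 0.9325 ≈ 0.933

0.933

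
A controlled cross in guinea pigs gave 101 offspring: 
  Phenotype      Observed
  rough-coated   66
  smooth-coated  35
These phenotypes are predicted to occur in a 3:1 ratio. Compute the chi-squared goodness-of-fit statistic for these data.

Expected counts for N = 101 under a 3:1 ratio (total parts = 4):
  rough-coated: 101 × 3/4 = 75.75
  smooth-coated: 101 × 1/4 = 25.25
χ² = Σ (O − E)² / E
  rough-coated: (66 − 75.75)² / 75.75 = 1.2550
  smooth-coated: (35 − 25.25)² / 25.25 = 3.7649
χ² = 1.2550 + 3.7649 = 5.0199 ≈ 5.020

5.020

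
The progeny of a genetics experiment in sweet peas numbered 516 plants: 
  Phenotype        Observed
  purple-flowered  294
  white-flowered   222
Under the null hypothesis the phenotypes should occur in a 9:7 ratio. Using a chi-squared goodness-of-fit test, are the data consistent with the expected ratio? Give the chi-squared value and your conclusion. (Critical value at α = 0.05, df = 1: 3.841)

0.111; consistent

Total ratio parts = 16. Expected numbers out of 516:
  purple-flowered: 516 × 9/16 = 290.25
  white-flowered: 516 × 7/16 = 225.75
χ² = Σ (O − E)² / E
  purple-flowered: (294 − 290.25)² / 290.25 = 0.0484
  white-flowered: (222 − 225.75)² / 225.75 = 0.0623
χ² = 0.0484 + 0.0623 = 0.1107 ≈ 0.111
Degrees of freedom = 2 − 1 = 1; critical value at α = 0.05 is 3.841.
Since 0.111 < 3.841, we fail to reject the null hypothesis — the data are consistent with the 9:7 ratio.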